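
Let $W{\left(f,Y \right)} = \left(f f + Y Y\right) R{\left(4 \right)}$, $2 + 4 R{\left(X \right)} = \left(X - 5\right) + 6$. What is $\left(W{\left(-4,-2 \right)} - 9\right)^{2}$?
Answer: $36$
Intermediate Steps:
$R{\left(X \right)} = - \frac{1}{4} + \frac{X}{4}$ ($R{\left(X \right)} = - \frac{1}{2} + \frac{\left(X - 5\right) + 6}{4} = - \frac{1}{2} + \frac{\left(-5 + X\right) + 6}{4} = - \frac{1}{2} + \frac{1 + X}{4} = - \frac{1}{2} + \left(\frac{1}{4} + \frac{X}{4}\right) = - \frac{1}{4} + \frac{X}{4}$)
$W{\left(f,Y \right)} = \frac{3 Y^{2}}{4} + \frac{3 f^{2}}{4}$ ($W{\left(f,Y \right)} = \left(f f + Y Y\right) \left(- \frac{1}{4} + \frac{1}{4} \cdot 4\right) = \left(f^{2} + Y^{2}\right) \left(- \frac{1}{4} + 1\right) = \left(Y^{2} + f^{2}\right) \frac{3}{4} = \frac{3 Y^{2}}{4} + \frac{3 f^{2}}{4}$)
$\left(W{\left(-4,-2 \right)} - 9\right)^{2} = \left(\left(\frac{3 \left(-2\right)^{2}}{4} + \frac{3 \left(-4\right)^{2}}{4}\right) - 9\right)^{2} = \left(\left(\frac{3}{4} \cdot 4 + \frac{3}{4} \cdot 16\right) - 9\right)^{2} = \left(\left(3 + 12\right) - 9\right)^{2} = \left(15 - 9\right)^{2} = 6^{2} = 36$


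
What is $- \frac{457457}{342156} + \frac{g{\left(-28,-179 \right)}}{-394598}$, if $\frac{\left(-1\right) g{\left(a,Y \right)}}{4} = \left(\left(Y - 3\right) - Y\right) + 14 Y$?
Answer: $- \frac{91972747451}{67507036644} \approx -1.3624$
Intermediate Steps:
$g{\left(a,Y \right)} = 12 - 56 Y$ ($g{\left(a,Y \right)} = - 4 \left(\left(\left(Y - 3\right) - Y\right) + 14 Y\right) = - 4 \left(\left(\left(-3 + Y\right) - Y\right) + 14 Y\right) = - 4 \left(-3 + 14 Y\right) = 12 - 56 Y$)
$- \frac{457457}{342156} + \frac{g{\left(-28,-179 \right)}}{-394598} = - \frac{457457}{342156} + \frac{12 - -10024}{-394598} = \left(-457457\right) \frac{1}{342156} + \left(12 + 10024\right) \left(- \frac{1}{394598}\right) = - \frac{457457}{342156} + 10036 \left(- \frac{1}{394598}\right) = - \frac{457457}{342156} - \frac{5018}{197299} = - \frac{91972747451}{67507036644}$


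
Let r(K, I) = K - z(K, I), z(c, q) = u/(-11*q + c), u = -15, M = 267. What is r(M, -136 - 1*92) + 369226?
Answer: 68356206/185 ≈ 3.6949e+5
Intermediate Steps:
z(c, q) = -15/(c - 11*q) (z(c, q) = -15/(-11*q + c) = -15/(c - 11*q))
r(K, I) = K - 15/(-K + 11*I)
r(M, -136 - 1*92) + 369226 = (267 - 15/(-1*267 + 11*(-136 - 1*92))) + 369226 = (267 - 15/(-267 + 11*(-136 - 92))) + 369226 = (267 - 15/(-267 + 11*(-228))) + 369226 = (267 - 15/(-267 - 2508)) + 369226 = (267 - 15/(-2775)) + 369226 = (267 - 15*(-1/2775)) + 369226 = (267 + 1/185) + 369226 = 49396/185 + 369226 = 68356206/185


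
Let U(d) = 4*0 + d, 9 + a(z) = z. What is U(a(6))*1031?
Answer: -3093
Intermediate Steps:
a(z) = -9 + z
U(d) = d (U(d) = 0 + d = d)
U(a(6))*1031 = (-9 + 6)*1031 = -3*1031 = -3093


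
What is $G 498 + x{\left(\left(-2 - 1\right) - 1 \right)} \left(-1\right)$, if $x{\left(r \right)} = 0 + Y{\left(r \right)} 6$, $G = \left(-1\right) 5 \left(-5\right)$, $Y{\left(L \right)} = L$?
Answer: $12474$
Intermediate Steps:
$G = 25$ ($G = \left(-5\right) \left(-5\right) = 25$)
$x{\left(r \right)} = 6 r$ ($x{\left(r \right)} = 0 + r 6 = 0 + 6 r = 6 r$)
$G 498 + x{\left(\left(-2 - 1\right) - 1 \right)} \left(-1\right) = 25 \cdot 498 + 6 \left(\left(-2 - 1\right) - 1\right) \left(-1\right) = 12450 + 6 \left(-3 - 1\right) \left(-1\right) = 12450 + 6 \left(-4\right) \left(-1\right) = 12450 - -24 = 12450 + 24 = 12474$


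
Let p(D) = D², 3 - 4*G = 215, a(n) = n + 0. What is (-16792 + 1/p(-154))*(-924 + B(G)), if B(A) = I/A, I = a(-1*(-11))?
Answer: 1773358583163/114268 ≈ 1.5519e+7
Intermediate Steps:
a(n) = n
I = 11 (I = -1*(-11) = 11)
G = -53 (G = ¾ - ¼*215 = ¾ - 215/4 = -53)
B(A) = 11/A
(-16792 + 1/p(-154))*(-924 + B(G)) = (-16792 + 1/((-154)²))*(-924 + 11/(-53)) = (-16792 + 1/23716)*(-924 + 11*(-1/53)) = (-16792 + 1/23716)*(-924 - 11/53) = -398239071/23716*(-48983/53) = 1773358583163/114268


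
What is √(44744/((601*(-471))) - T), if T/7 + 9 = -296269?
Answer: 7*√3391502093407938/283071 ≈ 1440.1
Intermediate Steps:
T = -2073946 (T = -63 + 7*(-296269) = -63 - 2073883 = -2073946)
√(44744/((601*(-471))) - T) = √(44744/((601*(-471))) - 1*(-2073946)) = √(44744/(-283071) + 2073946) = √(44744*(-1/283071) + 2073946) = √(-44744/283071 + 2073946) = √(587073923422/283071) = 7*√3391502093407938/283071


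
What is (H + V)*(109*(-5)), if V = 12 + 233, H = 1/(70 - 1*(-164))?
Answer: -31245395/234 ≈ -1.3353e+5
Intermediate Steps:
H = 1/234 (H = 1/(70 + 164) = 1/234 ≈ 0.0042735)
V = 245
(H + V)*(109*(-5)) = (1/234 + 245)*(109*(-5)) = (57331/234)*(-545) = -31245395/234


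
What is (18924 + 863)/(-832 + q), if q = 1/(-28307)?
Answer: -560110609/23551425 ≈ -23.782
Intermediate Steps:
q = -1/28307 ≈ -3.5327e-5
(18924 + 863)/(-832 + q) = (18924 + 863)/(-832 - 1/28307) = 19787/(-23551425/28307) = 19787*(-28307/23551425) = -560110609/23551425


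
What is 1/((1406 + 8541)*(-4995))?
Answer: -1/49685265 ≈ -2.0127e-8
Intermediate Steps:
1/((1406 + 8541)*(-4995)) = -1/4995/9947 = (1/9947)*(-1/4995) = -1/49685265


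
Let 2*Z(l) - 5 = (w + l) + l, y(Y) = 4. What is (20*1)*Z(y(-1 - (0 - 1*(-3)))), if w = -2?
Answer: 110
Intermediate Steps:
Z(l) = 3/2 + l (Z(l) = 5/2 + ((-2 + l) + l)/2 = 5/2 + (-2 + 2*l)/2 = 5/2 + (-1 + l) = 3/2 + l)
(20*1)*Z(y(-1 - (0 - 1*(-3)))) = (20*1)*(3/2 + 4) = 20*(11/2) = 110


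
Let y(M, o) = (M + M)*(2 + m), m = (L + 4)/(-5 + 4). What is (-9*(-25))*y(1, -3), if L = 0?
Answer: -900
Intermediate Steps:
m = -4 (m = (0 + 4)/(-5 + 4) = 4/(-1) = 4*(-1) = -4)
y(M, o) = -4*M (y(M, o) = (M + M)*(2 - 4) = (2*M)*(-2) = -4*M)
(-9*(-25))*y(1, -3) = (-9*(-25))*(-4*1) = 225*(-4) = -900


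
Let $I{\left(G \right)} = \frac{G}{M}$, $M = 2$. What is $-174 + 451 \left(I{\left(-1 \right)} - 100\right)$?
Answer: $- \frac{90999}{2} \approx -45500.0$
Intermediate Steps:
$I{\left(G \right)} = \frac{G}{2}$
$-174 + 451 \left(I{\left(-1 \right)} - 100\right) = -174 + 451 \left(\frac{1}{2} \left(-1\right) - 100\right) = -174 + 451 \left(- \frac{1}{2} - 100\right) = -174 + 451 \left(- \frac{201}{2}\right) = -174 - \frac{90651}{2} = - \frac{90999}{2}$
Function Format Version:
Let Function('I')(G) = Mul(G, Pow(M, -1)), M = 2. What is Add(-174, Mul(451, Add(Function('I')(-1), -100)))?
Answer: Rational(-90999, 2) ≈ -45500.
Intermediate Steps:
Function('I')(G) = Mul(Rational(1, 2), G) (Function('I')(G) = Mul(G, Pow(2, -1)) = Mul(G, Rational(1, 2)) = Mul(Rational(1, 2), G))
Add(-174, Mul(451, Add(Function('I')(-1), -100))) = Add(-174, Mul(451, Add(Mul(Rational(1, 2), -1), -100))) = Add(-174, Mul(451, Add(Rational(-1, 2), -100))) = Add(-174, Mul(451, Rational(-201, 2))) = Add(-174, Rational(-90651, 2)) = Rational(-90999, 2)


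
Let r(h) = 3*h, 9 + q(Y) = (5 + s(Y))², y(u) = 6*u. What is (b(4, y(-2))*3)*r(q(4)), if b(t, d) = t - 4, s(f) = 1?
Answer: 0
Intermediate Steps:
b(t, d) = -4 + t
q(Y) = 27 (q(Y) = -9 + (5 + 1)² = -9 + 6² = -9 + 36 = 27)
(b(4, y(-2))*3)*r(q(4)) = ((-4 + 4)*3)*(3*27) = (0*3)*81 = 0*81 = 0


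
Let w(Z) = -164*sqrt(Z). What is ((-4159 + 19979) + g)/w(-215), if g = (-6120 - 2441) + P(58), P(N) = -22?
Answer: 7237*I*sqrt(215)/35260 ≈ 3.0095*I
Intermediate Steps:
g = -8583 (g = (-6120 - 2441) - 22 = -8561 - 22 = -8583)
((-4159 + 19979) + g)/w(-215) = ((-4159 + 19979) - 8583)/((-164*I*sqrt(215))) = (15820 - 8583)/((-164*I*sqrt(215))) = 7237/((-164*I*sqrt(215))) = 7237*(I*sqrt(215)/35260) = 7237*I*sqrt(215)/35260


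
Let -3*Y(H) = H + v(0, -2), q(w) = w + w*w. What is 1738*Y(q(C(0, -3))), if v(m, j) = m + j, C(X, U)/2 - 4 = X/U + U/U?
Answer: -62568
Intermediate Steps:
C(X, U) = 10 + 2*X/U (C(X, U) = 8 + 2*(X/U + U/U) = 8 + 2*(X/U + 1) = 8 + 2*(1 + X/U) = 8 + (2 + 2*X/U) = 10 + 2*X/U)
q(w) = w + w**2
v(m, j) = j + m
Y(H) = 2/3 - H/3 (Y(H) = -(H + (-2 + 0))/3 = -(H - 2)/3 = -(-2 + H)/3 = 2/3 - H/3)
1738*Y(q(C(0, -3))) = 1738*(2/3 - (10 + 2*0/(-3))*(1 + (10 + 2*0/(-3)))/3) = 1738*(2/3 - (10 + 2*0*(-1/3))*(1 + (10 + 2*0*(-1/3)))/3) = 1738*(2/3 - (10 + 0)*(1 + (10 + 0))/3) = 1738*(2/3 - 10*(1 + 10)/3) = 1738*(2/3 - 10*11/3) = 1738*(2/3 - 1/3*110) = 1738*(2/3 - 110/3) = 1738*(-36) = -62568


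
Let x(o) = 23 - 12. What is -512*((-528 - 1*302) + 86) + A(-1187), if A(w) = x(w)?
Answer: 380939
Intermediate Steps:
x(o) = 11
A(w) = 11
-512*((-528 - 1*302) + 86) + A(-1187) = -512*((-528 - 1*302) + 86) + 11 = -512*((-528 - 302) + 86) + 11 = -512*(-830 + 86) + 11 = -512*(-744) + 11 = 380928 + 11 = 380939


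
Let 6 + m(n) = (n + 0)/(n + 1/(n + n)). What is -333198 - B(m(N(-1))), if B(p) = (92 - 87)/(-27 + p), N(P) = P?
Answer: -32320191/97 ≈ -3.3320e+5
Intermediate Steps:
m(n) = -6 + n/(n + 1/(2*n)) (m(n) = -6 + (n + 0)/(n + 1/(n + n)) = -6 + n/(n + 1/(2*n)))
B(p) = 5/(-27 + p)
-333198 - B(m(N(-1))) = -333198 - 5/(-27 + 2*(-3 - 5*(-1)**2)/(1 + 2*(-1)**2)) = -333198 - 5/(-27 + 2*(-3 - 5*1)/(1 + 2*1)) = -333198 - 5/(-27 + 2*(-3 - 5)/(1 + 2)) = -333198 - 5/(-27 + 2*(-8)/3) = -333198 - 5/(-27 + 2*(1/3)*(-8)) = -333198 - 5/(-27 - 16/3) = -333198 - 5/(-97/3) = -333198 - 5*(-3)/97 = -333198 - 1*(-15/97) = -333198 + 15/97 = -32320191/97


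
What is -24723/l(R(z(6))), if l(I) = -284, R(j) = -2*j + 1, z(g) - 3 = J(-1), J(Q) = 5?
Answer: 24723/284 ≈ 87.053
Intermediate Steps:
z(g) = 8 (z(g) = 3 + 5 = 8)
R(j) = 1 - 2*j
-24723/l(R(z(6))) = -24723/(-284) = -24723*(-1/284) = 24723/284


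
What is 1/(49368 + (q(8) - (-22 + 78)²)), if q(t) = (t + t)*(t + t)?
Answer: 1/46488 ≈ 2.1511e-5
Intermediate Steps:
q(t) = 4*t² (q(t) = (2*t)*(2*t) = 4*t²)
1/(49368 + (q(8) - (-22 + 78)²)) = 1/(49368 + (4*8² - (-22 + 78)²)) = 1/(49368 + (4*64 - 1*56²)) = 1/(49368 + (256 - 1*3136)) = 1/(49368 + (256 - 3136)) = 1/(49368 - 2880) = 1/46488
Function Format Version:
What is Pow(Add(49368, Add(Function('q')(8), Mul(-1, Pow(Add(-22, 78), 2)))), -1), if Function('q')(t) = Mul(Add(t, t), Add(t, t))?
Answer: Rational(1, 46488) ≈ 2.1511e-5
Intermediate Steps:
Function('q')(t) = Mul(4, Pow(t, 2)) (Function('q')(t) = Mul(Mul(2, t), Mul(2, t)) = Mul(4, Pow(t, 2)))
Pow(Add(49368, Add(Function('q')(8), Mul(-1, Pow(Add(-22, 78), 2)))), -1) = Pow(Add(49368, Add(Mul(4, Pow(8, 2)), Mul(-1, Pow(Add(-22, 78), 2)))), -1) = Pow(Add(49368, Add(Mul(4, 64), Mul(-1, Pow(56, 2)))), -1) = Pow(Add(49368, Add(256, Mul(-1, 3136))), -1) = Pow(Add(49368, Add(256, -3136)), -1) = Pow(Add(49368, -2880), -1) = Pow(46488, -1) = Rational(1, 46488)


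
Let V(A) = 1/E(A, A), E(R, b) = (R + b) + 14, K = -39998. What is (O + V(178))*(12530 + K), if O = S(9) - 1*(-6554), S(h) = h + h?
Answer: -33396157494/185 ≈ -1.8052e+8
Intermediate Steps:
E(R, b) = 14 + R + b
V(A) = 1/(14 + 2*A) (V(A) = 1/(14 + A + A) = 1/(14 + 2*A))
S(h) = 2*h
O = 6572 (O = 2*9 - 1*(-6554) = 18 + 6554 = 6572)
(O + V(178))*(12530 + K) = (6572 + 1/(2*(7 + 178)))*(12530 - 39998) = (6572 + (½)/185)*(-27468) = (6572 + (½)*(1/185))*(-27468) = (6572 + 1/370)*(-27468) = (2431641/370)*(-27468) = -33396157494/185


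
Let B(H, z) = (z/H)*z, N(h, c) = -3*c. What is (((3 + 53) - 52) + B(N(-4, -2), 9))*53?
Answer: 1855/2 ≈ 927.50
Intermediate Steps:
B(H, z) = z²/H
(((3 + 53) - 52) + B(N(-4, -2), 9))*53 = (((3 + 53) - 52) + 9²/(-3*(-2)))*53 = ((56 - 52) + 81/6)*53 = (4 + (⅙)*81)*53 = (4 + 27/2)*53 = (35/2)*53 = 1855/2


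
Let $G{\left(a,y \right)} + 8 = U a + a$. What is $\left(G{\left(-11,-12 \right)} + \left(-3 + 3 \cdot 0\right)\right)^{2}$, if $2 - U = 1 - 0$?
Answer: $1089$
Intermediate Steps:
$U = 1$ ($U = 2 - \left(1 - 0\right) = 2 - \left(1 + 0\right) = 2 - 1 = 1$)
$G{\left(a,y \right)} = -8 + 2 a$ ($G{\left(a,y \right)} = -8 + \left(1 a + a\right) = -8 + \left(a + a\right) = -8 + 2 a$)
$\left(G{\left(-11,-12 \right)} + \left(-3 + 3 \cdot 0\right)\right)^{2} = \left(\left(-8 + 2 \left(-11\right)\right) + \left(-3 + 3 \cdot 0\right)\right)^{2} = \left(\left(-8 - 22\right) + \left(-3 + 0\right)\right)^{2} = \left(-30 - 3\right)^{2} = \left(-33\right)^{2} = 1089$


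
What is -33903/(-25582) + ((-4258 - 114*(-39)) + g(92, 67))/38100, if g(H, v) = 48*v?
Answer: 344696357/243668550 ≈ 1.4146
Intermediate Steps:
-33903/(-25582) + ((-4258 - 114*(-39)) + g(92, 67))/38100 = -33903/(-25582) + ((-4258 - 114*(-39)) + 48*67)/38100 = -33903*(-1/25582) + ((-4258 + 4446) + 3216)*(1/38100) = 33903/25582 + (188 + 3216)*(1/38100) = 33903/25582 + 3404*(1/38100) = 33903/25582 + 851/9525 = 344696357/243668550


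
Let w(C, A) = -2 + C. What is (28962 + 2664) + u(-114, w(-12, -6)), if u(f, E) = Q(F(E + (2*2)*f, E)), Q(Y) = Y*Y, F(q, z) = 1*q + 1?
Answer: 251587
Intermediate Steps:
F(q, z) = 1 + q (F(q, z) = q + 1 = 1 + q)
Q(Y) = Y²
u(f, E) = (1 + E + 4*f)² (u(f, E) = (1 + (E + (2*2)*f))² = (1 + (E + 4*f))² = (1 + E + 4*f)²)
(28962 + 2664) + u(-114, w(-12, -6)) = (28962 + 2664) + (1 + (-2 - 12) + 4*(-114))² = 31626 + (1 - 14 - 456)² = 31626 + (-469)² = 31626 + 219961 = 251587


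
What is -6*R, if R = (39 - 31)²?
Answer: -384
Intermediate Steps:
R = 64 (R = 8² = 64)
-6*R = -6*64 = -384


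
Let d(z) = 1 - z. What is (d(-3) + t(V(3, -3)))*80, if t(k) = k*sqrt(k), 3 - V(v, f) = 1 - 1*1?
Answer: 320 + 240*sqrt(3) ≈ 735.69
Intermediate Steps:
V(v, f) = 3 (V(v, f) = 3 - (1 - 1*1) = 3 - (1 - 1) = 3 - 1*0 = 3 + 0 = 3)
t(k) = k**(3/2)
(d(-3) + t(V(3, -3)))*80 = ((1 - 1*(-3)) + 3**(3/2))*80 = ((1 + 3) + 3*sqrt(3))*80 = (4 + 3*sqrt(3))*80 = 320 + 240*sqrt(3)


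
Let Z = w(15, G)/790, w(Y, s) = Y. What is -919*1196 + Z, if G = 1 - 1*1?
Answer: -173661589/158 ≈ -1.0991e+6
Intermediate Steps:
G = 0 (G = 1 - 1 = 0)
Z = 3/158 (Z = 15/790 = 15*(1/790) = 3/158 ≈ 0.018987)
-919*1196 + Z = -919*1196 + 3/158 = -1099124 + 3/158 = -173661589/158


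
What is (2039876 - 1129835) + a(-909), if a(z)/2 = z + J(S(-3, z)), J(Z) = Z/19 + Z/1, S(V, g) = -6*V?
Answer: 17256957/19 ≈ 9.0826e+5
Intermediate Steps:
J(Z) = 20*Z/19 (J(Z) = Z*(1/19) + Z*1 = Z/19 + Z = 20*Z/19)
a(z) = 720/19 + 2*z (a(z) = 2*(z + 20*(-6*(-3))/19) = 2*(z + (20/19)*18) = 2*(z + 360/19) = 2*(360/19 + z) = 720/19 + 2*z)
(2039876 - 1129835) + a(-909) = (2039876 - 1129835) + (720/19 + 2*(-909)) = 910041 + (720/19 - 1818) = 910041 - 33822/19 = 17256957/19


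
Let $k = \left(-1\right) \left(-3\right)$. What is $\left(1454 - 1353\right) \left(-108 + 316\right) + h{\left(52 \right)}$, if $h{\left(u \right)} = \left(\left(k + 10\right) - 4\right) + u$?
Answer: $21069$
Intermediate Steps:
$k = 3$
$h{\left(u \right)} = 9 + u$ ($h{\left(u \right)} = \left(\left(3 + 10\right) - 4\right) + u = \left(13 - 4\right) + u = 9 + u$)
$\left(1454 - 1353\right) \left(-108 + 316\right) + h{\left(52 \right)} = \left(1454 - 1353\right) \left(-108 + 316\right) + \left(9 + 52\right) = 101 \cdot 208 + 61 = 21008 + 61 = 21069$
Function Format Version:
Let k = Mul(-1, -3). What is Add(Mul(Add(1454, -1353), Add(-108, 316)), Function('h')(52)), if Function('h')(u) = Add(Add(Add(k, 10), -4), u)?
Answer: 21069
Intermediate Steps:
k = 3
Function('h')(u) = Add(9, u) (Function('h')(u) = Add(Add(Add(3, 10), -4), u) = Add(Add(13, -4), u) = Add(9, u))
Add(Mul(Add(1454, -1353), Add(-108, 316)), Function('h')(52)) = Add(Mul(Add(1454, -1353), Add(-108, 316)), Add(9, 52)) = Add(Mul(101, 208), 61) = Add(21008, 61) = 21069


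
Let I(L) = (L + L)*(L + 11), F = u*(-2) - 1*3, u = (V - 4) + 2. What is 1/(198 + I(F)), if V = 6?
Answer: 1/198 ≈ 0.0050505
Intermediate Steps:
u = 4 (u = (6 - 4) + 2 = 2 + 2 = 4)
F = -11 (F = 4*(-2) - 1*3 = -8 - 3 = -11)
I(L) = 2*L*(11 + L) (I(L) = (2*L)*(11 + L) = 2*L*(11 + L))
1/(198 + I(F)) = 1/(198 + 2*(-11)*(11 - 11)) = 1/(198 + 2*(-11)*0) = 1/(198 + 0) = 1/198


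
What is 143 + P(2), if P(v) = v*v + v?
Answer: 149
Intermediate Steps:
P(v) = v + v² (P(v) = v² + v = v + v²)
143 + P(2) = 143 + 2*(1 + 2) = 143 + 2*3 = 143 + 6 = 149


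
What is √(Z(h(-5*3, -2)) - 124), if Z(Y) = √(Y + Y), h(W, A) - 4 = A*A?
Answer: 2*I*√30 ≈ 10.954*I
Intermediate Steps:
h(W, A) = 4 + A² (h(W, A) = 4 + A*A = 4 + A²)
Z(Y) = √2*√Y (Z(Y) = √(2*Y) = √2*√Y)
√(Z(h(-5*3, -2)) - 124) = √(√2*√(4 + (-2)²) - 124) = √(√2*√(4 + 4) - 124) = √(√2*√8 - 124) = √(√2*(2*√2) - 124) = √(4 - 124) = √(-120) = 2*I*√30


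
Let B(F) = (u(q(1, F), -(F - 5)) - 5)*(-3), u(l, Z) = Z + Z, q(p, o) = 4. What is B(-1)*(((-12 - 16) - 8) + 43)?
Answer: -147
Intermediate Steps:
u(l, Z) = 2*Z
B(F) = -15 + 6*F (B(F) = (2*(-(F - 5)) - 5)*(-3) = (2*(-(-5 + F)) - 5)*(-3) = (2*(5 - F) - 5)*(-3) = ((10 - 2*F) - 5)*(-3) = (5 - 2*F)*(-3) = -15 + 6*F)
B(-1)*(((-12 - 16) - 8) + 43) = (-15 + 6*(-1))*(((-12 - 16) - 8) + 43) = (-15 - 6)*((-28 - 8) + 43) = -21*(-36 + 43) = -21*7 = -147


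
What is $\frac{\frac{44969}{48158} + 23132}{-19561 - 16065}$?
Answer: $- \frac{1114035825}{1715676908} \approx -0.64933$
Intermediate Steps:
$\frac{\frac{44969}{48158} + 23132}{-19561 - 16065} = \frac{44969 \cdot \frac{1}{48158} + 23132}{-35626} = \left(\frac{44969}{48158} + 23132\right) \left(- \frac{1}{35626}\right) = \frac{1114035825}{48158} \left(- \frac{1}{35626}\right) = - \frac{1114035825}{1715676908}$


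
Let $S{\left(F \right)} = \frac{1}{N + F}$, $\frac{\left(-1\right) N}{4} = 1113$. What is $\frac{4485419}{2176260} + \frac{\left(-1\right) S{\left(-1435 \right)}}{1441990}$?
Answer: $\frac{3807670004918573}{1847426054161380} \approx 2.0611$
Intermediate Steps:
$N = -4452$ ($N = \left(-4\right) 1113 = -4452$)
$S{\left(F \right)} = \frac{1}{-4452 + F}$
$\frac{4485419}{2176260} + \frac{\left(-1\right) S{\left(-1435 \right)}}{1441990} = \frac{4485419}{2176260} + \frac{\left(-1\right) \frac{1}{-4452 - 1435}}{1441990} = 4485419 \cdot \frac{1}{2176260} + - \frac{1}{-5887} \cdot \frac{1}{1441990} = \frac{4485419}{2176260} + \left(-1\right) \left(- \frac{1}{5887}\right) \frac{1}{1441990} = \frac{4485419}{2176260} + \frac{1}{5887} \cdot \frac{1}{1441990} = \frac{4485419}{2176260} + \frac{1}{8488995130} = \frac{3807670004918573}{1847426054161380}$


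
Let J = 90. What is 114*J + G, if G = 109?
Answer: 10369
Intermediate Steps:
114*J + G = 114*90 + 109 = 10260 + 109 = 10369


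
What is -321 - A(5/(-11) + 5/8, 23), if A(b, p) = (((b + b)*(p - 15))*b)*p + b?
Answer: -321243/968 ≈ -331.86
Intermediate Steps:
A(b, p) = b + 2*p*b²*(-15 + p) (A(b, p) = (((2*b)*(-15 + p))*b)*p + b = ((2*b*(-15 + p))*b)*p + b = (2*b²*(-15 + p))*p + b = 2*p*b²*(-15 + p) + b = b + 2*p*b²*(-15 + p))
-321 - A(5/(-11) + 5/8, 23) = -321 - (5/(-11) + 5/8)*(1 - 30*(5/(-11) + 5/8)*23 + 2*(5/(-11) + 5/8)*23²) = -321 - (5*(-1/11) + 5*(⅛))*(1 - 30*(5*(-1/11) + 5*(⅛))*23 + 2*(5*(-1/11) + 5*(⅛))*529) = -321 - (-5/11 + 5/8)*(1 - 30*(-5/11 + 5/8)*23 + 2*(-5/11 + 5/8)*529) = -321 - 15*(1 - 30*15/88*23 + 2*(15/88)*529)/88 = -321 - 15*(1 - 5175/44 + 7935/44)/88 = -321 - 15*701/(88*11) = -321 - 1*10515/968 = -321 - 10515/968 = -321243/968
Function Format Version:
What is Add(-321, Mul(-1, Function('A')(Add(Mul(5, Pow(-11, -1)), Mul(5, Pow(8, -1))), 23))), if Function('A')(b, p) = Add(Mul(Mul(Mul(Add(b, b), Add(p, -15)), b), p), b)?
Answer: Rational(-321243, 968) ≈ -331.86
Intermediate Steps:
Function('A')(b, p) = Add(b, Mul(2, p, Pow(b, 2), Add(-15, p))) (Function('A')(b, p) = Add(Mul(Mul(Mul(Mul(2, b), Add(-15, p)), b), p), b) = Add(Mul(Mul(Mul(2, b, Add(-15, p)), b), p), b) = Add(Mul(Mul(2, Pow(b, 2), Add(-15, p)), p), b) = Add(Mul(2, p, Pow(b, 2), Add(-15, p)), b) = Add(b, Mul(2, p, Pow(b, 2), Add(-15, p))))
Add(-321, Mul(-1, Function('A')(Add(Mul(5, Pow(-11, -1)), Mul(5, Pow(8, -1))), 23))) = Add(-321, Mul(-1, Mul(Add(Mul(5, Pow(-11, -1)), Mul(5, Pow(8, -1))), Add(1, Mul(-30, Add(Mul(5, Pow(-11, -1)), Mul(5, Pow(8, -1))), 23), Mul(2, Add(Mul(5, Pow(-11, -1)), Mul(5, Pow(8, -1))), Pow(23, 2)))))) = Add(-321, Mul(-1, Mul(Add(Mul(5, Rational(-1, 11)), Mul(5, Rational(1, 8))), Add(1, Mul(-30, Add(Mul(5, Rational(-1, 11)), Mul(5, Rational(1, 8))), 23), Mul(2, Add(Mul(5, Rational(-1, 11)), Mul(5, Rational(1, 8))), 529))))) = Add(-321, Mul(-1, Mul(Add(Rational(-5, 11), Rational(5, 8)), Add(1, Mul(-30, Add(Rational(-5, 11), Rational(5, 8)), 23), Mul(2, Add(Rational(-5, 11), Rational(5, 8)), 529))))) = Add(-321, Mul(-1, Mul(Rational(15, 88), Add(1, Mul(-30, Rational(15, 88), 23), Mul(2, Rational(15, 88), 529))))) = Add(-321, Mul(-1, Mul(Rational(15, 88), Add(1, Rational(-5175, 44), Rational(7935, 44))))) = Add(-321, Mul(-1, Mul(Rational(15, 88), Rational(701, 11)))) = Add(-321, Mul(-1, Rational(10515, 968))) = Add(-321, Rational(-10515, 968)) = Rational(-321243, 968)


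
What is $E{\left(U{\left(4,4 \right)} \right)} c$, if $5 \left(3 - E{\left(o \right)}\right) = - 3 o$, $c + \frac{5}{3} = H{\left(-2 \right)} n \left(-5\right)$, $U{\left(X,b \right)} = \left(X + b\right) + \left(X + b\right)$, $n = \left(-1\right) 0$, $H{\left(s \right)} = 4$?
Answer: $-21$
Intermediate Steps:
$n = 0$
$U{\left(X,b \right)} = 2 X + 2 b$
$c = - \frac{5}{3}$ ($c = - \frac{5}{3} + 4 \cdot 0 \left(-5\right) = - \frac{5}{3} + 0 \left(-5\right) = - \frac{5}{3} + 0 = - \frac{5}{3} \approx -1.6667$)
$E{\left(o \right)} = 3 + \frac{3 o}{5}$ ($E{\left(o \right)} = 3 - \frac{\left(-3\right) o}{5} = 3 + \frac{3 o}{5}$)
$E{\left(U{\left(4,4 \right)} \right)} c = \left(3 + \frac{3 \left(2 \cdot 4 + 2 \cdot 4\right)}{5}\right) \left(- \frac{5}{3}\right) = \left(3 + \frac{3 \left(8 + 8\right)}{5}\right) \left(- \frac{5}{3}\right) = \left(3 + \frac{3}{5} \cdot 16\right) \left(- \frac{5}{3}\right) = \left(3 + \frac{48}{5}\right) \left(- \frac{5}{3}\right) = \frac{63}{5} \left(- \frac{5}{3}\right) = -21$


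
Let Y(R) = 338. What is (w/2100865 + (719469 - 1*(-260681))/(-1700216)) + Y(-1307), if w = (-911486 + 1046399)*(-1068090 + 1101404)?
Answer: 4423428957862741/1785962143420 ≈ 2476.8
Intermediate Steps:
w = 4494491682 (w = 134913*33314 = 4494491682)
(w/2100865 + (719469 - 1*(-260681))/(-1700216)) + Y(-1307) = (4494491682/2100865 + (719469 - 1*(-260681))/(-1700216)) + 338 = (4494491682*(1/2100865) + (719469 + 260681)*(-1/1700216)) + 338 = (4494491682/2100865 + 980150*(-1/1700216)) + 338 = (4494491682/2100865 - 490075/850108) + 338 = 3819773753386781/1785962143420 + 338 = 4423428957862741/1785962143420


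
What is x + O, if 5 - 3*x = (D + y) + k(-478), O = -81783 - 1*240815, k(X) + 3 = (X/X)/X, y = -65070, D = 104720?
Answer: -481554407/1434 ≈ -3.3581e+5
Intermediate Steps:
k(X) = -3 + 1/X (k(X) = -3 + (X/X)/X = -3 + 1/X)
O = -322598 (O = -81783 - 240815 = -322598)
x = -18948875/1434 (x = 5/3 - ((104720 - 65070) + (-3 + 1/(-478)))/3 = 5/3 - (39650 + (-3 - 1/478))/3 = 5/3 - (39650 - 1435/478)/3 = 5/3 - ⅓*18951265/478 = 5/3 - 18951265/1434 = -18948875/1434 ≈ -13214.)
x + O = -18948875/1434 - 322598 = -481554407/1434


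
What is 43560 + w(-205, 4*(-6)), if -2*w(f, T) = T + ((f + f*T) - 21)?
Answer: 41225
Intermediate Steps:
w(f, T) = 21/2 - T/2 - f/2 - T*f/2 (w(f, T) = -(T + ((f + f*T) - 21))/2 = -(T + ((f + T*f) - 21))/2 = -(T + (-21 + f + T*f))/2 = -(-21 + T + f + T*f)/2 = 21/2 - T/2 - f/2 - T*f/2)
43560 + w(-205, 4*(-6)) = 43560 + (21/2 - 2*(-6) - ½*(-205) - ½*4*(-6)*(-205)) = 43560 + (21/2 - ½*(-24) + 205/2 - ½*(-24)*(-205)) = 43560 + (21/2 + 12 + 205/2 - 2460) = 43560 - 2335 = 41225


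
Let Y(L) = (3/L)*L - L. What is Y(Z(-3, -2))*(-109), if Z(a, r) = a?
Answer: -654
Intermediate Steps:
Y(L) = 3 - L
Y(Z(-3, -2))*(-109) = (3 - 1*(-3))*(-109) = (3 + 3)*(-109) = 6*(-109) = -654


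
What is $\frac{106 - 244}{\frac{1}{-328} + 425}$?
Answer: $- \frac{45264}{139399} \approx -0.32471$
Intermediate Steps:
$\frac{106 - 244}{\frac{1}{-328} + 425} = - \frac{138}{- \frac{1}{328} + 425} = - \frac{138}{\frac{139399}{328}} = \left(-138\right) \frac{328}{139399} = - \frac{45264}{139399}$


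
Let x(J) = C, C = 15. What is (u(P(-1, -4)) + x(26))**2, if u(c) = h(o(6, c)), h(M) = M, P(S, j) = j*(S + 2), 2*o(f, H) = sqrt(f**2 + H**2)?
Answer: (15 + sqrt(13))**2 ≈ 346.17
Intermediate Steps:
o(f, H) = sqrt(H**2 + f**2)/2 (o(f, H) = sqrt(f**2 + H**2)/2 = sqrt(H**2 + f**2)/2)
x(J) = 15
P(S, j) = j*(2 + S)
u(c) = sqrt(36 + c**2)/2 (u(c) = sqrt(c**2 + 6**2)/2 = sqrt(c**2 + 36)/2 = sqrt(36 + c**2)/2)
(u(P(-1, -4)) + x(26))**2 = (sqrt(36 + (-4*(2 - 1))**2)/2 + 15)**2 = (sqrt(36 + (-4*1)**2)/2 + 15)**2 = (sqrt(36 + (-4)**2)/2 + 15)**2 = (sqrt(36 + 16)/2 + 15)**2 = (sqrt(52)/2 + 15)**2 = ((2*sqrt(13))/2 + 15)**2 = (sqrt(13) + 15)**2 = (15 + sqrt(13))**2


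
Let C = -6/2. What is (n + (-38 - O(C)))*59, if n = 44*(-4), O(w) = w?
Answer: -12449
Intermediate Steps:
C = -3 (C = -6*½ = -3)
n = -176
(n + (-38 - O(C)))*59 = (-176 + (-38 - 1*(-3)))*59 = (-176 + (-38 + 3))*59 = (-176 - 35)*59 = -211*59 = -12449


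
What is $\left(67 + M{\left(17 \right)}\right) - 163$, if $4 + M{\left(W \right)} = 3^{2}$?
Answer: $-91$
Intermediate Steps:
$M{\left(W \right)} = 5$ ($M{\left(W \right)} = -4 + 3^{2} = -4 + 9 = 5$)
$\left(67 + M{\left(17 \right)}\right) - 163 = \left(67 + 5\right) - 163 = 72 - 163 = -91$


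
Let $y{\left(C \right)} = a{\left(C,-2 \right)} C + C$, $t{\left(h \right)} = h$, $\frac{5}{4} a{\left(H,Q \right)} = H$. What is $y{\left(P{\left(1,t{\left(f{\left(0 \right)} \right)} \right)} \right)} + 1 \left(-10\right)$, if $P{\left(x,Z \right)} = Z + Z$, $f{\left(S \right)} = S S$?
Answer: $-10$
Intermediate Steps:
$f{\left(S \right)} = S^{2}$
$a{\left(H,Q \right)} = \frac{4 H}{5}$
$P{\left(x,Z \right)} = 2 Z$
$y{\left(C \right)} = C + \frac{4 C^{2}}{5}$ ($y{\left(C \right)} = \frac{4 C}{5} C + C = \frac{4 C^{2}}{5} + C = C + \frac{4 C^{2}}{5}$)
$y{\left(P{\left(1,t{\left(f{\left(0 \right)} \right)} \right)} \right)} + 1 \left(-10\right) = \frac{2 \cdot 0^{2} \left(5 + 4 \cdot 2 \cdot 0^{2}\right)}{5} + 1 \left(-10\right) = \frac{2 \cdot 0 \left(5 + 4 \cdot 2 \cdot 0\right)}{5} - 10 = \frac{1}{5} \cdot 0 \left(5 + 4 \cdot 0\right) - 10 = \frac{1}{5} \cdot 0 \left(5 + 0\right) - 10 = \frac{1}{5} \cdot 0 \cdot 5 - 10 = 0 - 10 = -10$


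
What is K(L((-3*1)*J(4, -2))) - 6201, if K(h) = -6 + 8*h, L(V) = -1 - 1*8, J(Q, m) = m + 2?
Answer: -6279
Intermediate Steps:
J(Q, m) = 2 + m
L(V) = -9 (L(V) = -1 - 8 = -9)
K(L((-3*1)*J(4, -2))) - 6201 = (-6 + 8*(-9)) - 6201 = (-6 - 72) - 6201 = -78 - 6201 = -6279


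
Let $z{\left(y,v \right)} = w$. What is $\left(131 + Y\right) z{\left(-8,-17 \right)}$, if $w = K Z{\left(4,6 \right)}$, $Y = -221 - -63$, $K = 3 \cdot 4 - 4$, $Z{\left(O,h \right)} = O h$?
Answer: $-5184$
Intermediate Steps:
$K = 8$ ($K = 12 - 4 = 8$)
$Y = -158$ ($Y = -221 + 63 = -158$)
$w = 192$ ($w = 8 \cdot 4 \cdot 6 = 8 \cdot 24 = 192$)
$z{\left(y,v \right)} = 192$
$\left(131 + Y\right) z{\left(-8,-17 \right)} = \left(131 - 158\right) 192 = \left(-27\right) 192 = -5184$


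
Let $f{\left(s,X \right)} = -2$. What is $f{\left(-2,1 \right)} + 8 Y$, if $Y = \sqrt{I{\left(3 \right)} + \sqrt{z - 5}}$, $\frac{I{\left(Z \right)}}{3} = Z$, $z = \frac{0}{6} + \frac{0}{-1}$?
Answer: $-2 + 8 \sqrt{9 + i \sqrt{5}} \approx 22.182 + 2.959 i$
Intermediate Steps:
$z = 0$ ($z = 0 \cdot \frac{1}{6} + 0 \left(-1\right) = 0 + 0 = 0$)
$I{\left(Z \right)} = 3 Z$
$Y = \sqrt{9 + i \sqrt{5}}$ ($Y = \sqrt{3 \cdot 3 + \sqrt{0 - 5}} = \sqrt{9 + \sqrt{-5}} = \sqrt{9 + i \sqrt{5}} \approx 3.0227 + 0.36988 i$)
$f{\left(-2,1 \right)} + 8 Y = -2 + 8 \sqrt{9 + i \sqrt{5}}$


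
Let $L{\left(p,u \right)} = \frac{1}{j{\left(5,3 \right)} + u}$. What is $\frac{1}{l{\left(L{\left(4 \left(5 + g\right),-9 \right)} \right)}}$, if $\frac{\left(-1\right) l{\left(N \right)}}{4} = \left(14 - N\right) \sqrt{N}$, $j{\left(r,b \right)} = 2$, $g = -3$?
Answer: $\frac{7 i \sqrt{7}}{396} \approx 0.046768 i$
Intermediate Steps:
$L{\left(p,u \right)} = \frac{1}{2 + u}$
$l{\left(N \right)} = - 4 \sqrt{N} \left(14 - N\right)$ ($l{\left(N \right)} = - 4 \left(14 - N\right) \sqrt{N} = - 4 \sqrt{N} \left(14 - N\right)$)
$\frac{1}{l{\left(L{\left(4 \left(5 + g\right),-9 \right)} \right)}} = \frac{1}{4 \sqrt{\frac{1}{2 - 9}} \left(-14 + \frac{1}{2 - 9}\right)} = \frac{1}{4 \sqrt{\frac{1}{-7}} \left(-14 + \frac{1}{-7}\right)} = \frac{1}{4 \sqrt{- \frac{1}{7}} \left(-14 - \frac{1}{7}\right)} = \frac{1}{4 \frac{i \sqrt{7}}{7} \left(- \frac{99}{7}\right)} = \frac{1}{\left(- \frac{396}{49}\right) i \sqrt{7}} = \frac{7 i \sqrt{7}}{396}$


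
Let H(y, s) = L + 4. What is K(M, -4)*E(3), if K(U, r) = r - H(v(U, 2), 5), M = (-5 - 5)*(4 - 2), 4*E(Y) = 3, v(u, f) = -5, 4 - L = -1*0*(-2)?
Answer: -9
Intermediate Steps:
L = 4 (L = 4 - (-1*0)*(-2) = 4 - 0*(-2) = 4 - 1*0 = 4 + 0 = 4)
E(Y) = ¾ (E(Y) = (¼)*3 = ¾)
M = -20 (M = -10*2 = -20)
H(y, s) = 8 (H(y, s) = 4 + 4 = 8)
K(U, r) = -8 + r (K(U, r) = r - 1*8 = r - 8 = -8 + r)
K(M, -4)*E(3) = (-8 - 4)*(¾) = -12*¾ = -9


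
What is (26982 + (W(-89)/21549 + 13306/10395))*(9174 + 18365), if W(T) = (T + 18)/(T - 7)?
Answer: 161410045691976269/217213920 ≈ 7.4309e+8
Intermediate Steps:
W(T) = (18 + T)/(-7 + T)
(26982 + (W(-89)/21549 + 13306/10395))*(9174 + 18365) = (26982 + (((18 - 89)/(-7 - 89))/21549 + 13306/10395))*(9174 + 18365) = (26982 + ((-71/(-96))*(1/21549) + 13306*(1/10395)))*27539 = (26982 + (-1/96*(-71)*(1/21549) + 13306/10395))*27539 = (26982 + ((71/96)*(1/21549) + 13306/10395))*27539 = (26982 + (71/2068704 + 13306/10395))*27539 = (26982 + 278049631/217213920)*27539 = (5861144039071/217213920)*27539 = 161410045691976269/217213920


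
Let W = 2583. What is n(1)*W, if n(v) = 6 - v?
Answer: 12915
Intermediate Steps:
n(1)*W = (6 - 1*1)*2583 = (6 - 1)*2583 = 5*2583 = 12915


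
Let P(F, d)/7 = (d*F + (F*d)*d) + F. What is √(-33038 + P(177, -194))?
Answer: √46358839 ≈ 6808.7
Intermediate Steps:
P(F, d) = 7*F + 7*F*d + 7*F*d² (P(F, d) = 7*((d*F + (F*d)*d) + F) = 7*((F*d + F*d²) + F) = 7*(F + F*d + F*d²) = 7*F + 7*F*d + 7*F*d²)
√(-33038 + P(177, -194)) = √(-33038 + 7*177*(1 - 194 + (-194)²)) = √(-33038 + 7*177*(1 - 194 + 37636)) = √(-33038 + 7*177*37443) = √(-33038 + 46391877) = √46358839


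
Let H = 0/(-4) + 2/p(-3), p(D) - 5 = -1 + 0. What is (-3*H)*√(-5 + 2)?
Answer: -3*I*√3/2 ≈ -2.5981*I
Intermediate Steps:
p(D) = 4 (p(D) = 5 + (-1 + 0) = 5 - 1 = 4)
H = ½ (H = 0/(-4) + 2/4 = 0*(-¼) + 2*(¼) = 0 + ½ = ½ ≈ 0.50000)
(-3*H)*√(-5 + 2) = (-3*½)*√(-5 + 2) = -3*I*√3/2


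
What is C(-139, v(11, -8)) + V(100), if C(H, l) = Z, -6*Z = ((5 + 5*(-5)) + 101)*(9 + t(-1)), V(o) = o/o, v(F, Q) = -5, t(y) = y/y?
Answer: -134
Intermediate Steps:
t(y) = 1
V(o) = 1
Z = -135 (Z = -((5 + 5*(-5)) + 101)*(9 + 1)/6 = -((5 - 25) + 101)*10/6 = -(-20 + 101)*10/6 = -27*10/2 = -1/6*810 = -135)
C(H, l) = -135
C(-139, v(11, -8)) + V(100) = -135 + 1 = -134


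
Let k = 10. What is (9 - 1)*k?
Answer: 80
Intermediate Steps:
(9 - 1)*k = (9 - 1)*10 = 8*10 = 80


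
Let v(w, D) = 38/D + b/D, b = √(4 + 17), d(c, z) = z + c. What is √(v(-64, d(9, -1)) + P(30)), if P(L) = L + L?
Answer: √(1036 + 2*√21)/4 ≈ 8.0823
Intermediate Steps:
d(c, z) = c + z
b = √21 ≈ 4.5826
P(L) = 2*L
v(w, D) = 38/D + √21/D
√(v(-64, d(9, -1)) + P(30)) = √((38 + √21)/(9 - 1) + 2*30) = √((38 + √21)/8 + 60) = √((19/4 + √21/8) + 60) = √(259/4 + √21/8)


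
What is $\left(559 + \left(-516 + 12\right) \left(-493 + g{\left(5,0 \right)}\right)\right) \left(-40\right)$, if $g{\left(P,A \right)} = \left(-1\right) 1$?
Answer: $-9981400$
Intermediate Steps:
$g{\left(P,A \right)} = -1$
$\left(559 + \left(-516 + 12\right) \left(-493 + g{\left(5,0 \right)}\right)\right) \left(-40\right) = \left(559 + \left(-516 + 12\right) \left(-493 - 1\right)\right) \left(-40\right) = \left(559 - -248976\right) \left(-40\right) = \left(559 + 248976\right) \left(-40\right) = 249535 \left(-40\right) = -9981400$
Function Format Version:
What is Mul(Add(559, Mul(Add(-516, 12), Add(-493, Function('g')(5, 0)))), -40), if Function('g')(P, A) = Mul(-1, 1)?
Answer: -9981400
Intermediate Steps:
Function('g')(P, A) = -1
Mul(Add(559, Mul(Add(-516, 12), Add(-493, Function('g')(5, 0)))), -40) = Mul(Add(559, Mul(Add(-516, 12), Add(-493, -1))), -40) = Mul(Add(559, Mul(-504, -494)), -40) = Mul(Add(559, 248976), -40) = Mul(249535, -40) = -9981400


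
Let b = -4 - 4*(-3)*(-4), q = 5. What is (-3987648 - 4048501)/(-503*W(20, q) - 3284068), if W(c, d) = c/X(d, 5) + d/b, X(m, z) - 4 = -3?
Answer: 417879748/171292141 ≈ 2.4396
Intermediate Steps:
X(m, z) = 1 (X(m, z) = 4 - 3 = 1)
b = -52 (b = -4 + 12*(-4) = -4 - 48 = -52)
W(c, d) = c - d/52 (W(c, d) = c/1 + d/(-52) = c*1 + d*(-1/52) = c - d/52)
(-3987648 - 4048501)/(-503*W(20, q) - 3284068) = (-3987648 - 4048501)/(-503*(20 - 1/52*5) - 3284068) = -8036149/(-503*(20 - 5/52) - 3284068) = -8036149/(-503*1035/52 - 3284068) = -8036149/(-520605/52 - 3284068) = -8036149/(-171292141/52) = -8036149*(-52/171292141) = 417879748/171292141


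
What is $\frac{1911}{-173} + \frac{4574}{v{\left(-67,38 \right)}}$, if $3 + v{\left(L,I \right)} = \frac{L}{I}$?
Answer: $- \frac{30415367}{31313} \approx -971.33$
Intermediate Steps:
$v{\left(L,I \right)} = -3 + \frac{L}{I}$
$\frac{1911}{-173} + \frac{4574}{v{\left(-67,38 \right)}} = \frac{1911}{-173} + \frac{4574}{-3 - \frac{67}{38}} = 1911 \left(- \frac{1}{173}\right) + \frac{4574}{-3 - \frac{67}{38}} = - \frac{1911}{173} + \frac{4574}{-3 - \frac{67}{38}} = - \frac{1911}{173} + \frac{4574}{- \frac{181}{38}} = - \frac{1911}{173} + 4574 \left(- \frac{38}{181}\right) = - \frac{1911}{173} - \frac{173812}{181} = - \frac{30415367}{31313}$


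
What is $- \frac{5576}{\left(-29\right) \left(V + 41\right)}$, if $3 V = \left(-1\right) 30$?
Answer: $\frac{5576}{899} \approx 6.2024$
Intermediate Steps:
$V = -10$ ($V = \frac{\left(-1\right) 30}{3} = \frac{1}{3} \left(-30\right) = -10$)
$- \frac{5576}{\left(-29\right) \left(V + 41\right)} = - \frac{5576}{\left(-29\right) \left(-10 + 41\right)} = - \frac{5576}{\left(-29\right) 31} = - \frac{5576}{-899} = \left(-5576\right) \left(- \frac{1}{899}\right) = \frac{5576}{899}$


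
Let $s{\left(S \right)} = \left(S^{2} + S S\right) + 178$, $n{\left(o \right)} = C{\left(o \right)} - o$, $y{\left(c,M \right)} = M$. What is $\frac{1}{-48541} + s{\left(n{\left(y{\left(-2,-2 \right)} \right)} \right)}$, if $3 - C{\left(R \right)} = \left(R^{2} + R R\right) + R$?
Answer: $\frac{8737379}{48541} \approx 180.0$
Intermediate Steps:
$C{\left(R \right)} = 3 - R - 2 R^{2}$ ($C{\left(R \right)} = 3 - \left(\left(R^{2} + R R\right) + R\right) = 3 - \left(\left(R^{2} + R^{2}\right) + R\right) = 3 - \left(2 R^{2} + R\right) = 3 - \left(R + 2 R^{2}\right) = 3 - R - 2 R^{2}$)
$n{\left(o \right)} = 3 - 2 o - 2 o^{2}$ ($n{\left(o \right)} = \left(3 - o - 2 o^{2}\right) - o = 3 - 2 o - 2 o^{2}$)
$s{\left(S \right)} = 178 + 2 S^{2}$ ($s{\left(S \right)} = \left(S^{2} + S^{2}\right) + 178 = 2 S^{2} + 178 = 178 + 2 S^{2}$)
$\frac{1}{-48541} + s{\left(n{\left(y{\left(-2,-2 \right)} \right)} \right)} = \frac{1}{-48541} + \left(178 + 2 \left(3 - -4 - 2 \left(-2\right)^{2}\right)^{2}\right) = - \frac{1}{48541} + \left(178 + 2 \left(3 + 4 - 8\right)^{2}\right) = - \frac{1}{48541} + \left(178 + 2 \left(-1\right)^{2}\right) = - \frac{1}{48541} + \left(178 + 2 \cdot 1\right) = - \frac{1}{48541} + \left(178 + 2\right) = - \frac{1}{48541} + 180 = \frac{8737379}{48541}$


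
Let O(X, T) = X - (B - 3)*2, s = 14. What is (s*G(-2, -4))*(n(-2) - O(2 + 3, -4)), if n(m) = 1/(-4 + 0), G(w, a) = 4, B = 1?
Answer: -518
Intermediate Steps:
n(m) = -¼ (n(m) = 1/(-4) = -¼)
O(X, T) = 4 + X (O(X, T) = X - (1 - 3)*2 = X - (-2)*2 = X - 1*(-4) = X + 4 = 4 + X)
(s*G(-2, -4))*(n(-2) - O(2 + 3, -4)) = (14*4)*(-¼ - (4 + (2 + 3))) = 56*(-¼ - (4 + 5)) = 56*(-¼ - 1*9) = 56*(-¼ - 9) = 56*(-37/4) = -518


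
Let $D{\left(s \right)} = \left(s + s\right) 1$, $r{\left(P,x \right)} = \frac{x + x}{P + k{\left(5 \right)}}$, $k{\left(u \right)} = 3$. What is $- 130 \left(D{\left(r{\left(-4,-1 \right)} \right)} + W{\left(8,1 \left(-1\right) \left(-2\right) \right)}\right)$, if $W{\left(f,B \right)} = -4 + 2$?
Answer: $-260$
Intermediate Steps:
$r{\left(P,x \right)} = \frac{2 x}{3 + P}$ ($r{\left(P,x \right)} = \frac{x + x}{P + 3} = \frac{2 x}{3 + P}$)
$W{\left(f,B \right)} = -2$
$D{\left(s \right)} = 2 s$ ($D{\left(s \right)} = 2 s 1 = 2 s$)
$- 130 \left(D{\left(r{\left(-4,-1 \right)} \right)} + W{\left(8,1 \left(-1\right) \left(-2\right) \right)}\right) = - 130 \left(2 \cdot 2 \left(-1\right) \frac{1}{3 - 4} - 2\right) = - 130 \left(2 \cdot 2 \left(-1\right) \frac{1}{-1} - 2\right) = - 130 \left(2 \cdot 2 \left(-1\right) \left(-1\right) - 2\right) = - 130 \left(2 \cdot 2 - 2\right) = - 130 \left(4 - 2\right) = \left(-130\right) 2 = -260$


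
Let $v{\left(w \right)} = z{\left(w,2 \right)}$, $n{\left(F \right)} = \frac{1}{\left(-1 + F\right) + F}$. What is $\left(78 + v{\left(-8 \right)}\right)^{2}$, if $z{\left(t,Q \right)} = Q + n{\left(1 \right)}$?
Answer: $6561$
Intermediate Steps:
$n{\left(F \right)} = \frac{1}{-1 + 2 F}$
$z{\left(t,Q \right)} = 1 + Q$ ($z{\left(t,Q \right)} = Q + \frac{1}{-1 + 2 \cdot 1} = Q + \frac{1}{-1 + 2} = Q + 1^{-1} = Q + 1 = 1 + Q$)
$v{\left(w \right)} = 3$ ($v{\left(w \right)} = 1 + 2 = 3$)
$\left(78 + v{\left(-8 \right)}\right)^{2} = \left(78 + 3\right)^{2} = 81^{2} = 6561$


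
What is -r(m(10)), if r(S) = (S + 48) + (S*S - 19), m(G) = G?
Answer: -139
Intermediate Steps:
r(S) = 29 + S + S² (r(S) = (48 + S) + (S² - 19) = (48 + S) + (-19 + S²) = 29 + S + S²)
-r(m(10)) = -(29 + 10 + 10²) = -(29 + 10 + 100) = -1*139 = -139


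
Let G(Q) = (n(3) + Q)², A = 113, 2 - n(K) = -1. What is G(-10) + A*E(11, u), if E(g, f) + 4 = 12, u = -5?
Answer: 953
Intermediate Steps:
n(K) = 3 (n(K) = 2 - 1*(-1) = 2 + 1 = 3)
E(g, f) = 8 (E(g, f) = -4 + 12 = 8)
G(Q) = (3 + Q)²
G(-10) + A*E(11, u) = (3 - 10)² + 113*8 = (-7)² + 904 = 49 + 904 = 953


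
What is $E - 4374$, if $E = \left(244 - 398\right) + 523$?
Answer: $-4005$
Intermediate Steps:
$E = 369$ ($E = -154 + 523 = 369$)
$E - 4374 = 369 - 4374 = -4005$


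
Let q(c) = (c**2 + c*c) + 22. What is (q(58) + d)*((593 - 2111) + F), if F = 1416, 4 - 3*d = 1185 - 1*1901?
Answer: -712980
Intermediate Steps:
d = 240 (d = 4/3 - (1185 - 1*1901)/3 = 4/3 - (1185 - 1901)/3 = 4/3 - 1/3*(-716) = 4/3 + 716/3 = 240)
q(c) = 22 + 2*c**2 (q(c) = (c**2 + c**2) + 22 = 2*c**2 + 22 = 22 + 2*c**2)
(q(58) + d)*((593 - 2111) + F) = ((22 + 2*58**2) + 240)*((593 - 2111) + 1416) = ((22 + 2*3364) + 240)*(-1518 + 1416) = ((22 + 6728) + 240)*(-102) = (6750 + 240)*(-102) = 6990*(-102) = -712980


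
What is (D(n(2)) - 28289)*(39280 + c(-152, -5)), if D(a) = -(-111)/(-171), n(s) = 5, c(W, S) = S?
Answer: -63331330250/57 ≈ -1.1111e+9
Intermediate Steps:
D(a) = -37/57 (D(a) = -(-111)*(-1)/171 = -1*37/57 = -37/57)
(D(n(2)) - 28289)*(39280 + c(-152, -5)) = (-37/57 - 28289)*(39280 - 5) = -1612510/57*39275 = -63331330250/57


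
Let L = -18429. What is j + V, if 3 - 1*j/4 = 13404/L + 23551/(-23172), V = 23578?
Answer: 839731358699/35586399 ≈ 23597.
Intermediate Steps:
j = 675243077/35586399 (j = 12 - 4*(13404/(-18429) + 23551/(-23172)) = 12 - 4*(13404*(-1/18429) + 23551*(-1/23172)) = 12 - 4*(-4468/6143 - 23551/23172) = 12 - 4*(-248206289/142345596) = 12 + 248206289/35586399 = 675243077/35586399 ≈ 18.975)
j + V = 675243077/35586399 + 23578 = 839731358699/35586399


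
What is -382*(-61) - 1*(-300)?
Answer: 23602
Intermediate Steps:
-382*(-61) - 1*(-300) = 23302 + 300 = 23602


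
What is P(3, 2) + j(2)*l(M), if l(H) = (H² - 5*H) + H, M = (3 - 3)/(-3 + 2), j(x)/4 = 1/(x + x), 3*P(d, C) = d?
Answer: 1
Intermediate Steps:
P(d, C) = d/3
j(x) = 2/x (j(x) = 4/(x + x) = 4/((2*x)) = 4*(1/(2*x)) = 2/x)
M = 0 (M = 0/(-1) = 0*(-1) = 0)
l(H) = H² - 4*H
P(3, 2) + j(2)*l(M) = (⅓)*3 + (2/2)*(0*(-4 + 0)) = 1 + (2*(½))*(0*(-4)) = 1 + 1*0 = 1 + 0 = 1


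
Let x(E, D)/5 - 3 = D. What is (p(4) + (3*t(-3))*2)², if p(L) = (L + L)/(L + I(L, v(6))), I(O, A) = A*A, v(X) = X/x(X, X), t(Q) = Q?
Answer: 3272481/12769 ≈ 256.28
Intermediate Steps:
x(E, D) = 15 + 5*D
v(X) = X/(15 + 5*X)
I(O, A) = A²
p(L) = 2*L/(4/225 + L) (p(L) = (L + L)/(L + ((⅕)*6/(3 + 6))²) = (2*L)/(L + ((⅕)*6/9)²) = (2*L)/(L + ((⅕)*6*(⅑))²) = (2*L)/(L + (2/15)²) = (2*L)/(L + 4/225) = (2*L)/(4/225 + L) = 2*L/(4/225 + L))
(p(4) + (3*t(-3))*2)² = (450*4/(4 + 225*4) + (3*(-3))*2)² = (450*4/(4 + 900) - 9*2)² = (450*4/904 - 18)² = (450*4*(1/904) - 18)² = (225/113 - 18)² = (-1809/113)² = 3272481/12769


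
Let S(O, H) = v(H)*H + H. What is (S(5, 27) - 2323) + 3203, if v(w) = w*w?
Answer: 20590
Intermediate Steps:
v(w) = w**2
S(O, H) = H + H**3 (S(O, H) = H**2*H + H = H**3 + H = H + H**3)
(S(5, 27) - 2323) + 3203 = ((27 + 27**3) - 2323) + 3203 = ((27 + 19683) - 2323) + 3203 = (19710 - 2323) + 3203 = 17387 + 3203 = 20590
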